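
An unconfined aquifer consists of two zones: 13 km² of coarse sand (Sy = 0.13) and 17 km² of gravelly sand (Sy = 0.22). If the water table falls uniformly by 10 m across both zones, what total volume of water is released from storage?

A₁ = 13 km² = 1.3 × 10^7 m²; A₂ = 17 km² = 1.7 × 10^7 m²
ΔV₁ = 0.13 × 1.3 × 10^7 × 10 = 1.69 × 10^7 m³
ΔV₂ = 0.22 × 1.7 × 10^7 × 10 = 3.74 × 10^7 m³
ΔV = ΔV₁ + ΔV₂ = 5.43 × 10^7 m³

ΔV ≈ 5.43 × 10^7 m³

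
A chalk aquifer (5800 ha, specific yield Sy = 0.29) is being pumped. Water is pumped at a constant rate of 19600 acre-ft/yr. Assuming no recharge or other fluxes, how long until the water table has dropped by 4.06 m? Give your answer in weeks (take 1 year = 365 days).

A = 5800 ha = 5.8 × 10^7 m²
ΔV = Sy × A × Δh = 0.29 × 5.8 × 10^7 × 4.06 = 6.829 × 10^7 m³
Q = 19600 acre-ft/yr = 66240 m³/d
t = ΔV / Q = 6.829 × 10^7 m³ / 66240 m³/d = 1031 d
t = 1031 d ≈ 147.3 weeks

t ≈ 147 weeks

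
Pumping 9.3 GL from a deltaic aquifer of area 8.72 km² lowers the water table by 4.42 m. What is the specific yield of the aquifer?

Sy ≈ 0.24

A = 8.72 km² = 8.72 × 10^6 m²
ΔV = 9.3 GL = 9.3 × 10^6 m³
Sy = ΔV / (A × Δh) = 9.3 × 10^6 m³ / (8.72 × 10^6 m² × 4.42 m) = 0.2413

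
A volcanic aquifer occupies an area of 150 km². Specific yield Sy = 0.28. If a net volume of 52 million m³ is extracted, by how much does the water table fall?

Δh ≈ 1.24 m

A = 150 km² = 1.5 × 10^8 m²
ΔV = 52 million m³ = 5.2 × 10^7 m³
Δh = ΔV / (Sy × A) = 5.2 × 10^7 m³ / (0.28 × 1.5 × 10^8 m²) = 1.238 m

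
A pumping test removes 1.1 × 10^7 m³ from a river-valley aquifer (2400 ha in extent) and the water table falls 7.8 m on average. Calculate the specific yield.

Sy ≈ 0.059

A = 2400 ha = 2.4 × 10^7 m²
Sy = ΔV / (A × Δh) = 1.1 × 10^7 m³ / (2.4 × 10^7 m² × 7.8 m) = 0.05876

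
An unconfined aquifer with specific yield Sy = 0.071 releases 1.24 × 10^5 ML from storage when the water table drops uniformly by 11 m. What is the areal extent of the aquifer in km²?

A ≈ 159 km²

ΔV = 1.24 × 10^5 ML = 1.24 × 10^8 m³
A = ΔV / (Sy × Δh) = 1.24 × 10^8 / (0.071 × 11) = 1.588 × 10^8 m²
A = 1.588 × 10^8 m² = 158.8 km²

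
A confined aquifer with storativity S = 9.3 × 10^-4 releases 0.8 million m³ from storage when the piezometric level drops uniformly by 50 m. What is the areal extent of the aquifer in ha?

A ≈ 1720 ha

ΔV = 0.8 million m³ = 8 × 10^5 m³
A = ΔV / (S × Δh) = 8 × 10^5 / (9.3 × 10^-4 × 50) = 1.72 × 10^7 m²
A = 1.72 × 10^7 m² = 1720 ha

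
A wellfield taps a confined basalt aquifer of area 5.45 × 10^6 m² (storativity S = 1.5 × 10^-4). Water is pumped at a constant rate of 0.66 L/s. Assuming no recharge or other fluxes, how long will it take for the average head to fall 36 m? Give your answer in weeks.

t ≈ 73.7 weeks

ΔV = S × A × Δh = 1.5 × 10^-4 × 5.45 × 10^6 × 36 = 29430 m³
Q = 0.66 L/s = 57.02 m³/d
t = ΔV / Q = 29430 m³ / 57.02 m³/d = 516.1 d
t = 516.1 d ≈ 73.73 weeks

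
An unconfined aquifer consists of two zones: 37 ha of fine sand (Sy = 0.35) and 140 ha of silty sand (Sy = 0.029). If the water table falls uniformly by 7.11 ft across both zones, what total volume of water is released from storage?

A₁ = 37 ha = 3.7 × 10^5 m²; A₂ = 140 ha = 1.4 × 10^6 m²
Δh = 7.11 ft = 2.167 m
ΔV₁ = 0.35 × 3.7 × 10^5 × 2.167 = 2.806 × 10^5 m³
ΔV₂ = 0.029 × 1.4 × 10^6 × 2.167 = 87990 m³
ΔV = ΔV₁ + ΔV₂ = 3.686 × 10^5 m³

ΔV ≈ 3.69 × 10^5 m³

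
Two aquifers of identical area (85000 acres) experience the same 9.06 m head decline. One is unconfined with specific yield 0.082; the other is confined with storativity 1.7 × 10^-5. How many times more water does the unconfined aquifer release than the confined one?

A = 85000 acres = 3.44 × 10^8 m²
Unconfined: ΔV_u = Sy × A × Δh = 0.082 × 3.44 × 10^8 × 9.06 = 2.556 × 10^8 m³
Confined: ΔV_c = S × A × Δh = 1.7 × 10^-5 × 3.44 × 10^8 × 9.06 = 52980 m³
Ratio = ΔV_u / ΔV_c = Sy / S = 0.082 / 1.7 × 10^-5 = 4824

ΔV_u / ΔV_c ≈ 4820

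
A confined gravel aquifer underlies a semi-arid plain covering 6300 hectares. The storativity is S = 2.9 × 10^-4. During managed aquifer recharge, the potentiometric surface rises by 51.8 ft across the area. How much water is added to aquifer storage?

A = 6300 hectares = 6.3 × 10^7 m²
Δh = 51.8 ft = 15.79 m
ΔV = S × A × Δh = 2.9 × 10^-4 × 6.3 × 10^7 m² × 15.79 m = 2.885 × 10^5 m³

ΔV ≈ 2.88 × 10^5 m³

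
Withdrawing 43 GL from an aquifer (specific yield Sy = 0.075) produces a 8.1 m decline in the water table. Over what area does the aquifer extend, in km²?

A ≈ 70.8 km²

ΔV = 43 GL = 4.3 × 10^7 m³
A = ΔV / (Sy × Δh) = 4.3 × 10^7 / (0.075 × 8.1) = 7.078 × 10^7 m²
A = 7.078 × 10^7 m² = 70.78 km²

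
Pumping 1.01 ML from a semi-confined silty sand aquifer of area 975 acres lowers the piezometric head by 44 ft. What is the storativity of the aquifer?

A = 975 acres = 3.946 × 10^6 m²
Δh = 44 ft = 13.41 m
ΔV = 1.01 ML = 1010 m³
S = ΔV / (A × Δh) = 1010 m³ / (3.946 × 10^6 m² × 13.41 m) = 1.909 × 10^-5

S ≈ 1.9 × 10^-5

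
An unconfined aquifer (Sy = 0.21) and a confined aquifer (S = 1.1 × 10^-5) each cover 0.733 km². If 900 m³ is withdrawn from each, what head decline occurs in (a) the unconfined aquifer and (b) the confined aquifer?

Δh_u ≈ 0.00585 m; Δh_c ≈ 112 m

A = 0.733 km² = 7.33 × 10^5 m²
Unconfined: Δh_u = ΔV/(Sy·A) = 900/(0.21 × 7.33 × 10^5) = 0.005847 m
Confined: Δh_c = ΔV/(S·A) = 900/(1.1 × 10^-5 × 7.33 × 10^5) = 111.6 m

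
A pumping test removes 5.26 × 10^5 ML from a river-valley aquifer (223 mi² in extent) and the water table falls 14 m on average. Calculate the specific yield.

Sy ≈ 0.065

A = 223 mi² = 5.776 × 10^8 m²
ΔV = 5.26 × 10^5 ML = 5.26 × 10^8 m³
Sy = ΔV / (A × Δh) = 5.26 × 10^8 m³ / (5.776 × 10^8 m² × 14 m) = 0.06505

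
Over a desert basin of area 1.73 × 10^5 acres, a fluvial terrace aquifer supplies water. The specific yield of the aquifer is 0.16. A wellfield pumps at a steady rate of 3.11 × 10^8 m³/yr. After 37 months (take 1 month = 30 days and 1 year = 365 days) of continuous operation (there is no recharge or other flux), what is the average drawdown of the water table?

A = 1.73 × 10^5 acres = 7.001 × 10^8 m²
Q = 3.11 × 10^8 m³/yr = 8.521 × 10^5 m³/d
t = 37 months = 1110 d
ΔV = Q × t = 8.521 × 10^5 m³/d × 1110 d = 9.458 × 10^8 m³
Δh = ΔV / (Sy × A) = 9.458 × 10^8 / (0.16 × 7.001 × 10^8) = 8.443 m

Δh ≈ 8.44 m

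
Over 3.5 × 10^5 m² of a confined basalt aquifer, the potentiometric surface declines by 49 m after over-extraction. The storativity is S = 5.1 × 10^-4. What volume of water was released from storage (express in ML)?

ΔV = S × A × Δh = 5.1 × 10^-4 × 3.5 × 10^5 m² × 49 m = 8746 m³
ΔV = 8746 m³ = 8.746 ML

ΔV ≈ 8.75 ML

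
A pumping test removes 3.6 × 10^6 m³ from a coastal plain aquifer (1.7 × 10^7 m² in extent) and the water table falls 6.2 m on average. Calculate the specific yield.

Sy ≈ 0.034

Sy = ΔV / (A × Δh) = 3.6 × 10^6 m³ / (1.7 × 10^7 m² × 6.2 m) = 0.03416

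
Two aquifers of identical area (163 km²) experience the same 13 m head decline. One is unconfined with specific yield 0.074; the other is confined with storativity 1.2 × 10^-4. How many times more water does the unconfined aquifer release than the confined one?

ΔV_u / ΔV_c ≈ 617

A = 163 km² = 1.63 × 10^8 m²
Unconfined: ΔV_u = Sy × A × Δh = 0.074 × 1.63 × 10^8 × 13 = 1.568 × 10^8 m³
Confined: ΔV_c = S × A × Δh = 1.2 × 10^-4 × 1.63 × 10^8 × 13 = 2.543 × 10^5 m³
Ratio = ΔV_u / ΔV_c = Sy / S = 0.074 / 1.2 × 10^-4 = 616.7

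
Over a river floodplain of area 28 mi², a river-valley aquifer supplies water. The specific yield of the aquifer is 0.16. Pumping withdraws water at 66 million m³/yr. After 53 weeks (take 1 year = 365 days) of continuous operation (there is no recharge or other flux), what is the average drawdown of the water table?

A = 28 mi² = 7.252 × 10^7 m²
Q = 66 million m³/yr = 1.808 × 10^5 m³/d
t = 53 weeks = 371 d
ΔV = Q × t = 1.808 × 10^5 m³/d × 371 d = 6.708 × 10^7 m³
Δh = ΔV / (Sy × A) = 6.708 × 10^7 / (0.16 × 7.252 × 10^7) = 5.782 m

Δh ≈ 5.78 m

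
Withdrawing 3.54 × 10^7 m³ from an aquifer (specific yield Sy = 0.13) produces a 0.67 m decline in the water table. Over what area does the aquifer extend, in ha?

A = ΔV / (Sy × Δh) = 3.54 × 10^7 / (0.13 × 0.67) = 4.064 × 10^8 m²
A = 4.064 × 10^8 m² = 40640 ha

A ≈ 40600 ha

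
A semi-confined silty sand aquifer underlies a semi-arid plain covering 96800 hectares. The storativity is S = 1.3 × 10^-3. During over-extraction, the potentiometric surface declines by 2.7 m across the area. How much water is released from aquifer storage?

A = 96800 hectares = 9.68 × 10^8 m²
ΔV = S × A × Δh = 0.0013 × 9.68 × 10^8 m² × 2.7 m = 3.398 × 10^6 m³

ΔV ≈ 3.4 × 10^6 m³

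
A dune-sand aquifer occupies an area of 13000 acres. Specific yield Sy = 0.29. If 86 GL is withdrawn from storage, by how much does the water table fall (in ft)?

Δh ≈ 18.5 ft

A = 13000 acres = 5.261 × 10^7 m²
ΔV = 86 GL = 8.6 × 10^7 m³
Δh = ΔV / (Sy × A) = 8.6 × 10^7 m³ / (0.29 × 5.261 × 10^7 m²) = 5.637 m
Δh = 5.637 m = 18.49 ft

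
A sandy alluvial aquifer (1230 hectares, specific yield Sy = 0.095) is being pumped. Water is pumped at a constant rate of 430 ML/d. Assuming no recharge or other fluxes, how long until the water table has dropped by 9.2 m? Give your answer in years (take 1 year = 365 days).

A = 1230 hectares = 1.23 × 10^7 m²
ΔV = Sy × A × Δh = 0.095 × 1.23 × 10^7 × 9.2 = 1.075 × 10^7 m³
Q = 430 ML/d = 4.3 × 10^5 m³/d
t = ΔV / Q = 1.075 × 10^7 m³ / 4.3 × 10^5 m³/d = 25 d
t = 25 d ≈ 0.06849 years

t ≈ 0.0685 years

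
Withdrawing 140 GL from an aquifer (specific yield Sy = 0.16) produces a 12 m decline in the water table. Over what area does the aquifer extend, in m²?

ΔV = 140 GL = 1.4 × 10^8 m³
A = ΔV / (Sy × Δh) = 1.4 × 10^8 / (0.16 × 12) = 7.292 × 10^7 m²

A ≈ 7.29 × 10^7 m²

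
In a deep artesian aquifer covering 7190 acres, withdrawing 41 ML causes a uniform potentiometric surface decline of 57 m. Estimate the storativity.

S ≈ 2.5 × 10^-5

A = 7190 acres = 2.91 × 10^7 m²
ΔV = 41 ML = 41000 m³
S = ΔV / (A × Δh) = 41000 m³ / (2.91 × 10^7 m² × 57 m) = 2.472 × 10^-5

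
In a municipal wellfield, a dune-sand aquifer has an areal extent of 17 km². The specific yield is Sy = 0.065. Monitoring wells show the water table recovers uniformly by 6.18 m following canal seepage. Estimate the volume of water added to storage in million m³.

A = 17 km² = 1.7 × 10^7 m²
ΔV = Sy × A × Δh = 0.065 × 1.7 × 10^7 m² × 6.18 m = 6.829 × 10^6 m³
ΔV = 6.829 × 10^6 m³ = 6.829 million m³

ΔV ≈ 6.83 million m³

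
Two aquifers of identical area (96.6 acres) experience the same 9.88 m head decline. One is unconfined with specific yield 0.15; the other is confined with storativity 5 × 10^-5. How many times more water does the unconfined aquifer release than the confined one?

ΔV_u / ΔV_c ≈ 3000

A = 96.6 acres = 3.909 × 10^5 m²
Unconfined: ΔV_u = Sy × A × Δh = 0.15 × 3.909 × 10^5 × 9.88 = 5.794 × 10^5 m³
Confined: ΔV_c = S × A × Δh = 5 × 10^-5 × 3.909 × 10^5 × 9.88 = 193.1 m³
Ratio = ΔV_u / ΔV_c = Sy / S = 0.15 / 5 × 10^-5 = 3000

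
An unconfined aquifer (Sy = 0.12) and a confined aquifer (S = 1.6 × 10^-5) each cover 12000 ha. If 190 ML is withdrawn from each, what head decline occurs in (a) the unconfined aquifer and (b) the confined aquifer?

Δh_u ≈ 0.0132 m; Δh_c ≈ 99 m

A = 12000 ha = 1.2 × 10^8 m²
ΔV = 190 ML = 1.9 × 10^5 m³
Unconfined: Δh_u = ΔV/(Sy·A) = 1.9 × 10^5/(0.12 × 1.2 × 10^8) = 0.01319 m
Confined: Δh_c = ΔV/(S·A) = 1.9 × 10^5/(1.6 × 10^-5 × 1.2 × 10^8) = 98.96 m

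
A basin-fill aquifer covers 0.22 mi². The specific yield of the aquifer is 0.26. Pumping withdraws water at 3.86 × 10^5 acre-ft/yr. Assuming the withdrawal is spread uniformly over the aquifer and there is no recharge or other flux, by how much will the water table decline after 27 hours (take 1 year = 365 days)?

Δh ≈ 9.91 m

A = 0.22 mi² = 5.698 × 10^5 m²
Q = 3.86 × 10^5 acre-ft/yr = 1.304 × 10^6 m³/d
t = 27 hours = 1.125 d
ΔV = Q × t = 1.304 × 10^6 m³/d × 1.125 d = 1.468 × 10^6 m³
Δh = ΔV / (Sy × A) = 1.468 × 10^6 / (0.26 × 5.698 × 10^5) = 9.906 m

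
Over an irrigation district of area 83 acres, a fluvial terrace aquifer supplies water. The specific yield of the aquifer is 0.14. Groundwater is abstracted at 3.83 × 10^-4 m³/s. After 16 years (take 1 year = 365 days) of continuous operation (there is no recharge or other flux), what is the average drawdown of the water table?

A = 83 acres = 3.359 × 10^5 m²
Q = 3.83 × 10^-4 m³/s = 33.09 m³/d
t = 16 years = 5840 d
ΔV = Q × t = 33.09 m³/d × 5840 d = 1.933 × 10^5 m³
Δh = ΔV / (Sy × A) = 1.933 × 10^5 / (0.14 × 3.359 × 10^5) = 4.11 m

Δh ≈ 4.11 m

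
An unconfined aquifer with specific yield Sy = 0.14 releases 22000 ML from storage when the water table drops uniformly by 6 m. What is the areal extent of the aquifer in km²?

A ≈ 26.2 km²

ΔV = 22000 ML = 2.2 × 10^7 m³
A = ΔV / (Sy × Δh) = 2.2 × 10^7 / (0.14 × 6) = 2.619 × 10^7 m²
A = 2.619 × 10^7 m² = 26.19 km²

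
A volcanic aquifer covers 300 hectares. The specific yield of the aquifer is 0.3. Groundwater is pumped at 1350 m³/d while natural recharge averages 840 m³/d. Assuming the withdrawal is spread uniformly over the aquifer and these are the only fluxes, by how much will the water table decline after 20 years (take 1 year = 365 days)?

A = 300 hectares = 3 × 10^6 m²
Net abstraction = 1350 − 840 = 510 m³/d
t = 20 years = 7300 d
ΔV = Q × t = 510 m³/d × 7300 d = 3.723 × 10^6 m³
Δh = ΔV / (Sy × A) = 3.723 × 10^6 / (0.3 × 3 × 10^6) = 4.137 m

Δh ≈ 4.14 m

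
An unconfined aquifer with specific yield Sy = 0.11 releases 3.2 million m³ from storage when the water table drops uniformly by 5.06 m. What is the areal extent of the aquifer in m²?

ΔV = 3.2 million m³ = 3.2 × 10^6 m³
A = ΔV / (Sy × Δh) = 3.2 × 10^6 / (0.11 × 5.06) = 5.749 × 10^6 m²

A ≈ 5.75 × 10^6 m²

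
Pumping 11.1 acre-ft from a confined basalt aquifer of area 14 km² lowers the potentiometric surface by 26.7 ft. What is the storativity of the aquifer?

A = 14 km² = 1.4 × 10^7 m²
Δh = 26.7 ft = 8.138 m
ΔV = 11.1 acre-ft = 13690 m³
S = ΔV / (A × Δh) = 13690 m³ / (1.4 × 10^7 m² × 8.138 m) = 1.202 × 10^-4

S ≈ 1.2 × 10^-4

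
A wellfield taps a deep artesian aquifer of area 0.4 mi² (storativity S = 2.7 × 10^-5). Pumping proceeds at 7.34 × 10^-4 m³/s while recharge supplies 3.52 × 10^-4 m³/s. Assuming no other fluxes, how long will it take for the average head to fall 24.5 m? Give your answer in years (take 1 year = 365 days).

A = 0.4 mi² = 1.036 × 10^6 m²
ΔV = S × A × Δh = 2.7 × 10^-5 × 1.036 × 10^6 × 24.5 = 685.3 m³
Net withdrawal = 7.34 × 10^-4 − 3.52 × 10^-4 = 3.82 × 10^-4 m³/s = 33 m³/d
t = ΔV / Q = 685.3 m³ / 33 m³/d = 20.76 d
t = 20.76 d ≈ 0.05689 years

t ≈ 0.0569 years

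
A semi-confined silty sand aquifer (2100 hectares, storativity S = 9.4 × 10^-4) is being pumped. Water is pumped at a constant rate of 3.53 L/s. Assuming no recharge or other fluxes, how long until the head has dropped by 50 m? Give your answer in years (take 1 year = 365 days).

t ≈ 8.87 years

A = 2100 hectares = 2.1 × 10^7 m²
ΔV = S × A × Δh = 9.4 × 10^-4 × 2.1 × 10^7 × 50 = 9.87 × 10^5 m³
Q = 3.53 L/s = 305 m³/d
t = ΔV / Q = 9.87 × 10^5 m³ / 305 m³/d = 3236 d
t = 3236 d ≈ 8.866 years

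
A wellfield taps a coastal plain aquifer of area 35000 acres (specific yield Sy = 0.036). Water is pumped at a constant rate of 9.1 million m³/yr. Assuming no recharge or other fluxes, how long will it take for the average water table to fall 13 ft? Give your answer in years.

t ≈ 2.22 years

A = 35000 acres = 1.416 × 10^8 m²
Δh = 13 ft = 3.962 m
ΔV = Sy × A × Δh = 0.036 × 1.416 × 10^8 × 3.962 = 2.02 × 10^7 m³
Q = 9.1 million m³/yr = 24930 m³/d
t = ΔV / Q = 2.02 × 10^7 m³ / 24930 m³/d = 810.4 d
t = 810.4 d ≈ 2.22 years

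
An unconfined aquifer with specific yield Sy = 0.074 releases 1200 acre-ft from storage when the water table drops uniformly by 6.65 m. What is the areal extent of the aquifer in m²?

A ≈ 3.01 × 10^6 m²

ΔV = 1200 acre-ft = 1.48 × 10^6 m³
A = ΔV / (Sy × Δh) = 1.48 × 10^6 / (0.074 × 6.65) = 3.008 × 10^6 m²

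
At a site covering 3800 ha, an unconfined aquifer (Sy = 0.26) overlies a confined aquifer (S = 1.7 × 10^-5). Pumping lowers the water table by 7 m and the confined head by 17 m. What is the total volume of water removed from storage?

A = 3800 ha = 3.8 × 10^7 m²
Unconfined: ΔV_u = Sy × A × Δh_u = 0.26 × 3.8 × 10^7 × 7 = 6.916 × 10^7 m³
Confined: ΔV_c = S × A × Δh_c = 1.7 × 10^-5 × 3.8 × 10^7 × 17 = 10980 m³
Total ΔV = 6.916 × 10^7 + 10980 = 6.917 × 10^7 m³

ΔV ≈ 6.92 × 10^7 m³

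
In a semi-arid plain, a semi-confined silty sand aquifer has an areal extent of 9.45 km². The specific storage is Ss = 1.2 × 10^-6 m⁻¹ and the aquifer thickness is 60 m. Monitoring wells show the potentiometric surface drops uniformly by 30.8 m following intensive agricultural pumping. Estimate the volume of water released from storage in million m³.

S = Ss × b = 1.2 × 10^-6 m⁻¹ × 60 m = 7.2 × 10^-5
A = 9.45 km² = 9.45 × 10^6 m²
ΔV = S × A × Δh = 7.2 × 10^-5 × 9.45 × 10^6 m² × 30.8 m = 20960 m³
ΔV = 20960 m³ = 0.02096 million m³

ΔV ≈ 0.021 million m³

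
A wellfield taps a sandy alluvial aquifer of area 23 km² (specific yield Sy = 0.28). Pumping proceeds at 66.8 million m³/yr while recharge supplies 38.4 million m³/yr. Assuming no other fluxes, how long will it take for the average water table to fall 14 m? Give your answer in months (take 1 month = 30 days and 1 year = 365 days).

t ≈ 38.6 months

A = 23 km² = 2.3 × 10^7 m²
ΔV = Sy × A × Δh = 0.28 × 2.3 × 10^7 × 14 = 9.016 × 10^7 m³
Net withdrawal = 66.8 − 38.4 = 28.4 million m³/yr = 77810 m³/d
t = ΔV / Q = 9.016 × 10^7 m³ / 77810 m³/d = 1159 d
t = 1159 d ≈ 38.62 months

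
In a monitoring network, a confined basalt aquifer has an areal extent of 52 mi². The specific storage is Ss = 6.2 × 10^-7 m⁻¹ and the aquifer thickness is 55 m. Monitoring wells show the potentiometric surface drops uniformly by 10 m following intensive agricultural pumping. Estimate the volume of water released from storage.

S = Ss × b = 6.2 × 10^-7 m⁻¹ × 55 m = 3.41 × 10^-5
A = 52 mi² = 1.347 × 10^8 m²
ΔV = S × A × Δh = 3.41 × 10^-5 × 1.347 × 10^8 m² × 10 m = 45930 m³

ΔV ≈ 45900 m³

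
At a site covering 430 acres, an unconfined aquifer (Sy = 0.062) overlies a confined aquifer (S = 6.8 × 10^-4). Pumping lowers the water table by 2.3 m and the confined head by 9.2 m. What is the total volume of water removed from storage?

ΔV ≈ 2.59 × 10^5 m³

A = 430 acres = 1.74 × 10^6 m²
Unconfined: ΔV_u = Sy × A × Δh_u = 0.062 × 1.74 × 10^6 × 2.3 = 2.481 × 10^5 m³
Confined: ΔV_c = S × A × Δh_c = 6.8 × 10^-4 × 1.74 × 10^6 × 9.2 = 10890 m³
Total ΔV = 2.481 × 10^5 + 10890 = 2.59 × 10^5 m³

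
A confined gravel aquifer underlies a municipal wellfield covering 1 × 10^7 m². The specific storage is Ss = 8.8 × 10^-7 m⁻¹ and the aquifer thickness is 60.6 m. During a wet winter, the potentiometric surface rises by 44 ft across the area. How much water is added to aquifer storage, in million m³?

S = Ss × b = 8.8 × 10^-7 m⁻¹ × 60.6 m = 5.333 × 10^-5
Δh = 44 ft = 13.41 m
ΔV = S × A × Δh = 5.333 × 10^-5 × 1 × 10^7 m² × 13.41 m = 7152 m³
ΔV = 7152 m³ = 0.007152 million m³

ΔV ≈ 0.00715 million m³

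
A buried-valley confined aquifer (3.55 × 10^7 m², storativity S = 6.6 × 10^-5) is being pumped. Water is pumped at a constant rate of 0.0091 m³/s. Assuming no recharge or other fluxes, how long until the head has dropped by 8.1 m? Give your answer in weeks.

t ≈ 3.45 weeks

ΔV = S × A × Δh = 6.6 × 10^-5 × 3.55 × 10^7 × 8.1 = 18980 m³
Q = 0.0091 m³/s = 786.2 m³/d
t = ΔV / Q = 18980 m³ / 786.2 m³/d = 24.14 d
t = 24.14 d ≈ 3.448 weeks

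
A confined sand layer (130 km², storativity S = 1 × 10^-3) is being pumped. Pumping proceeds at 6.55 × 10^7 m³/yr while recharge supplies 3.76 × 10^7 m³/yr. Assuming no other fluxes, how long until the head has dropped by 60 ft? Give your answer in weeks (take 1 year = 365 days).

t ≈ 4.44 weeks

A = 130 km² = 1.3 × 10^8 m²
Δh = 60 ft = 18.29 m
ΔV = S × A × Δh = 0.001 × 1.3 × 10^8 × 18.29 = 2.377 × 10^6 m³
Net withdrawal = 6.55 × 10^7 − 3.76 × 10^7 = 2.79 × 10^7 m³/yr = 76440 m³/d
t = ΔV / Q = 2.377 × 10^6 m³ / 76440 m³/d = 31.1 d
t = 31.1 d ≈ 4.443 weeks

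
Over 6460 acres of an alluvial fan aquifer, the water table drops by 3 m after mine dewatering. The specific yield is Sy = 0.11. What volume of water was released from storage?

A = 6460 acres = 2.614 × 10^7 m²
ΔV = Sy × A × Δh = 0.11 × 2.614 × 10^7 m² × 3 m = 8.627 × 10^6 m³

ΔV ≈ 8.63 × 10^6 m³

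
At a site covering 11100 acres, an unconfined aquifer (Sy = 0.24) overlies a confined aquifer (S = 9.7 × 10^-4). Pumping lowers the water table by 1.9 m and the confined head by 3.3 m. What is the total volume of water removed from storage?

ΔV ≈ 2.06 × 10^7 m³

A = 11100 acres = 4.492 × 10^7 m²
Unconfined: ΔV_u = Sy × A × Δh_u = 0.24 × 4.492 × 10^7 × 1.9 = 2.048 × 10^7 m³
Confined: ΔV_c = S × A × Δh_c = 9.7 × 10^-4 × 4.492 × 10^7 × 3.3 = 1.438 × 10^5 m³
Total ΔV = 2.048 × 10^7 + 1.438 × 10^5 = 2.063 × 10^7 m³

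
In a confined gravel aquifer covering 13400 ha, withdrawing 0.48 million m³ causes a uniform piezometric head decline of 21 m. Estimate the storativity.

A = 13400 ha = 1.34 × 10^8 m²
ΔV = 0.48 million m³ = 4.8 × 10^5 m³
S = ΔV / (A × Δh) = 4.8 × 10^5 m³ / (1.34 × 10^8 m² × 21 m) = 1.706 × 10^-4

S ≈ 1.7 × 10^-4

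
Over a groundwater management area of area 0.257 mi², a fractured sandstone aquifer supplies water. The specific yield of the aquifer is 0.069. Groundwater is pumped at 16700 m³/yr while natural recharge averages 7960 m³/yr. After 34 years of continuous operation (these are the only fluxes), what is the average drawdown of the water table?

Δh ≈ 6.47 m

A = 0.257 mi² = 6.656 × 10^5 m²
Net abstraction = 16700 − 7960 = 8740 m³/yr
Q_net = 8740 m³/yr = 23.95 m³/d
t = 34 years = 12410 d
ΔV = Q × t = 23.95 m³/d × 12410 d = 2.972 × 10^5 m³
Δh = ΔV / (Sy × A) = 2.972 × 10^5 / (0.069 × 6.656 × 10^5) = 6.47 m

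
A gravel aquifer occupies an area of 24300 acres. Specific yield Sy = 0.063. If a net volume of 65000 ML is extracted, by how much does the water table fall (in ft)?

Δh ≈ 34.4 ft

A = 24300 acres = 9.834 × 10^7 m²
ΔV = 65000 ML = 6.5 × 10^7 m³
Δh = ΔV / (Sy × A) = 6.5 × 10^7 m³ / (0.063 × 9.834 × 10^7 m²) = 10.49 m
Δh = 10.49 m = 34.42 ft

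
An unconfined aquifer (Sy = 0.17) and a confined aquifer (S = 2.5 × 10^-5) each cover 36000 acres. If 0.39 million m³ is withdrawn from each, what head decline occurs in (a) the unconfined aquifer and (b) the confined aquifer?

Δh_u ≈ 0.0157 m; Δh_c ≈ 107 m

A = 36000 acres = 1.457 × 10^8 m²
ΔV = 0.39 million m³ = 3.9 × 10^5 m³
Unconfined: Δh_u = ΔV/(Sy·A) = 3.9 × 10^5/(0.17 × 1.457 × 10^8) = 0.01575 m
Confined: Δh_c = ΔV/(S·A) = 3.9 × 10^5/(2.5 × 10^-5 × 1.457 × 10^8) = 107.1 m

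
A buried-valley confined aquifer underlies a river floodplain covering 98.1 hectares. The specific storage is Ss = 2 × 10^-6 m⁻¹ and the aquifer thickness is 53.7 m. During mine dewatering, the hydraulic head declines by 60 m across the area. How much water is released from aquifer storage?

S = Ss × b = 2 × 10^-6 m⁻¹ × 53.7 m = 1.074 × 10^-4
A = 98.1 hectares = 9.81 × 10^5 m²
ΔV = S × A × Δh = 1.074 × 10^-4 × 9.81 × 10^5 m² × 60 m = 6322 m³

ΔV ≈ 6320 m³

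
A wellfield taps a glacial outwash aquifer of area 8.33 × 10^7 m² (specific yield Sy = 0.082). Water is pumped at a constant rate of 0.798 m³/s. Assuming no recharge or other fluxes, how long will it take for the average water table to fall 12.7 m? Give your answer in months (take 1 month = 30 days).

ΔV = Sy × A × Δh = 0.082 × 8.33 × 10^7 × 12.7 = 8.675 × 10^7 m³
Q = 0.798 m³/s = 68950 m³/d
t = ΔV / Q = 8.675 × 10^7 m³ / 68950 m³/d = 1258 d
t = 1258 d ≈ 41.94 months

t ≈ 41.9 months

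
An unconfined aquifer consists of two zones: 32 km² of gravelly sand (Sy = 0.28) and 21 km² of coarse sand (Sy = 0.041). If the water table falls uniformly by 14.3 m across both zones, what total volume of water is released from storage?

A₁ = 32 km² = 3.2 × 10^7 m²; A₂ = 21 km² = 2.1 × 10^7 m²
ΔV₁ = 0.28 × 3.2 × 10^7 × 14.3 = 1.281 × 10^8 m³
ΔV₂ = 0.041 × 2.1 × 10^7 × 14.3 = 1.231 × 10^7 m³
ΔV = ΔV₁ + ΔV₂ = 1.404 × 10^8 m³

ΔV ≈ 1.4 × 10^8 m³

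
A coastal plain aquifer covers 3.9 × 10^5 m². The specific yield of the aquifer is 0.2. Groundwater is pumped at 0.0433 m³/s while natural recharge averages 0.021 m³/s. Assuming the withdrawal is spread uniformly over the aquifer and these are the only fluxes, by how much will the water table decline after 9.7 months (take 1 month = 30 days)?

Δh ≈ 7.19 m

Net abstraction = 0.0433 − 0.021 = 0.0223 m³/s
Q_net = 0.0223 m³/s = 1927 m³/d
t = 9.7 months = 291 d
ΔV = Q × t = 1927 m³/d × 291 d = 5.607 × 10^5 m³
Δh = ΔV / (Sy × A) = 5.607 × 10^5 / (0.2 × 3.9 × 10^5) = 7.188 m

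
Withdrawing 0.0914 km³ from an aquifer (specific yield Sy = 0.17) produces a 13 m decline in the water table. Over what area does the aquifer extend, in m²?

A ≈ 4.14 × 10^7 m²

ΔV = 0.0914 km³ = 9.14 × 10^7 m³
A = ΔV / (Sy × Δh) = 9.14 × 10^7 / (0.17 × 13) = 4.136 × 10^7 m²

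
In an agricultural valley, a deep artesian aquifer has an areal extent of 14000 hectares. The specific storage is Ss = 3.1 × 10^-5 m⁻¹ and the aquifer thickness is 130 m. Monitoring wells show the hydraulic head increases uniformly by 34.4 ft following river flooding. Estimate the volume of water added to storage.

ΔV ≈ 5.92 × 10^6 m³

S = Ss × b = 3.1 × 10^-5 m⁻¹ × 130 m = 4.03 × 10^-3
A = 14000 hectares = 1.4 × 10^8 m²
Δh = 34.4 ft = 10.49 m
ΔV = S × A × Δh = 0.00403 × 1.4 × 10^8 m² × 10.49 m = 5.916 × 10^6 m³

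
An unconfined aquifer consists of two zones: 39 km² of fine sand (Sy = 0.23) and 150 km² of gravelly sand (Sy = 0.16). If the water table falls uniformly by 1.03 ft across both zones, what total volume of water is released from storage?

A₁ = 39 km² = 3.9 × 10^7 m²; A₂ = 150 km² = 1.5 × 10^8 m²
Δh = 1.03 ft = 0.3139 m
ΔV₁ = 0.23 × 3.9 × 10^7 × 0.3139 = 2.816 × 10^6 m³
ΔV₂ = 0.16 × 1.5 × 10^8 × 0.3139 = 7.535 × 10^6 m³
ΔV = ΔV₁ + ΔV₂ = 1.035 × 10^7 m³

ΔV ≈ 1.04 × 10^7 m³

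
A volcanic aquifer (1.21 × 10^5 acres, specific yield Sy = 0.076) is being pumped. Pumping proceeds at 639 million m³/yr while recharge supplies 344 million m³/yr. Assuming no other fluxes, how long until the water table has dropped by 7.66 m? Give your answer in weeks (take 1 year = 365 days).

t ≈ 50.4 weeks

A = 1.21 × 10^5 acres = 4.897 × 10^8 m²
ΔV = Sy × A × Δh = 0.076 × 4.897 × 10^8 × 7.66 = 2.851 × 10^8 m³
Net withdrawal = 639 − 344 = 295 million m³/yr = 8.082 × 10^5 m³/d
t = ΔV / Q = 2.851 × 10^8 m³ / 8.082 × 10^5 m³/d = 352.7 d
t = 352.7 d ≈ 50.39 weeks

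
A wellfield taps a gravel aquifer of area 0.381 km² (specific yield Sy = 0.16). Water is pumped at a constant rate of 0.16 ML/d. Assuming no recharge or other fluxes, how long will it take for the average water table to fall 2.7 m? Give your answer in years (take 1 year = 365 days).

t ≈ 2.82 years

A = 0.381 km² = 3.81 × 10^5 m²
ΔV = Sy × A × Δh = 0.16 × 3.81 × 10^5 × 2.7 = 1.646 × 10^5 m³
Q = 0.16 ML/d = 160 m³/d
t = ΔV / Q = 1.646 × 10^5 m³ / 160 m³/d = 1029 d
t = 1029 d ≈ 2.818 years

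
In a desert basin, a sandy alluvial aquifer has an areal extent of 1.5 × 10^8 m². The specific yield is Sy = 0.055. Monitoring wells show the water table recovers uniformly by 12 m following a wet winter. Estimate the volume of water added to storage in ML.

ΔV ≈ 99000 ML

ΔV = Sy × A × Δh = 0.055 × 1.5 × 10^8 m² × 12 m = 9.9 × 10^7 m³
ΔV = 9.9 × 10^7 m³ = 99000 ML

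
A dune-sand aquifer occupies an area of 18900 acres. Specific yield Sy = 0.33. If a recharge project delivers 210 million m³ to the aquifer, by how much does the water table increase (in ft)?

A = 18900 acres = 7.649 × 10^7 m²
ΔV = 210 million m³ = 2.1 × 10^8 m³
Δh = ΔV / (Sy × A) = 2.1 × 10^8 m³ / (0.33 × 7.649 × 10^7 m²) = 8.32 m
Δh = 8.32 m = 27.3 ft

Δh ≈ 27.3 ft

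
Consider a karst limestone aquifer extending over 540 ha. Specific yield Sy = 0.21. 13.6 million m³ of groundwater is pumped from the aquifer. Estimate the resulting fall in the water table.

Δh ≈ 12 m

A = 540 ha = 5.4 × 10^6 m²
ΔV = 13.6 million m³ = 1.36 × 10^7 m³
Δh = ΔV / (Sy × A) = 1.36 × 10^7 m³ / (0.21 × 5.4 × 10^6 m²) = 11.99 m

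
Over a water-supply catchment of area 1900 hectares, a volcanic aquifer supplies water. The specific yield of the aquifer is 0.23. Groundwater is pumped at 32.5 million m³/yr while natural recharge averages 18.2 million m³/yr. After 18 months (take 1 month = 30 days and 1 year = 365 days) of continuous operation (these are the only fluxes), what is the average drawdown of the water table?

Δh ≈ 4.84 m

A = 1900 hectares = 1.9 × 10^7 m²
Net abstraction = 32.5 − 18.2 = 14.3 million m³/yr
Q_net = 14.3 million m³/yr = 39180 m³/d
t = 18 months = 540 d
ΔV = Q × t = 39180 m³/d × 540 d = 2.116 × 10^7 m³
Δh = ΔV / (Sy × A) = 2.116 × 10^7 / (0.23 × 1.9 × 10^7) = 4.841 m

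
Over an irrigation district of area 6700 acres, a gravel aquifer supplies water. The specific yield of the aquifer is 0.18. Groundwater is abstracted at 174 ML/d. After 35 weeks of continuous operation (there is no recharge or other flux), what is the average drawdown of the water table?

Δh ≈ 8.73 m

A = 6700 acres = 2.711 × 10^7 m²
Q = 174 ML/d = 1.74 × 10^5 m³/d
t = 35 weeks = 245 d
ΔV = Q × t = 1.74 × 10^5 m³/d × 245 d = 4.263 × 10^7 m³
Δh = ΔV / (Sy × A) = 4.263 × 10^7 / (0.18 × 2.711 × 10^7) = 8.735 m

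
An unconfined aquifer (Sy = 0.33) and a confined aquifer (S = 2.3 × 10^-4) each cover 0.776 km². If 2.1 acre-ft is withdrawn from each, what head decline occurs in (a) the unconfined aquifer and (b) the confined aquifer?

A = 0.776 km² = 7.76 × 10^5 m²
ΔV = 2.1 acre-ft = 2590 m³
Unconfined: Δh_u = ΔV/(Sy·A) = 2590/(0.33 × 7.76 × 10^5) = 0.01012 m
Confined: Δh_c = ΔV/(S·A) = 2590/(2.3 × 10^-4 × 7.76 × 10^5) = 14.51 m

Δh_u ≈ 0.0101 m; Δh_c ≈ 14.5 m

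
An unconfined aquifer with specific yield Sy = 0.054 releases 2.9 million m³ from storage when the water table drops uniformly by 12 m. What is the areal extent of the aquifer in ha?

ΔV = 2.9 million m³ = 2.9 × 10^6 m³
A = ΔV / (Sy × Δh) = 2.9 × 10^6 / (0.054 × 12) = 4.475 × 10^6 m²
A = 4.475 × 10^6 m² = 447.5 ha

A ≈ 448 ha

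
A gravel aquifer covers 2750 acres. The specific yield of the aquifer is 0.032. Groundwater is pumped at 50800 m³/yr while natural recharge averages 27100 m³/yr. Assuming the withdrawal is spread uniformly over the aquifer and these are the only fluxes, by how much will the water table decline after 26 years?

A = 2750 acres = 1.113 × 10^7 m²
Net abstraction = 50800 − 27100 = 23700 m³/yr
Q_net = 23700 m³/yr = 64.93 m³/d
t = 26 years = 9490 d
ΔV = Q × t = 64.93 m³/d × 9490 d = 6.162 × 10^5 m³
Δh = ΔV / (Sy × A) = 6.162 × 10^5 / (0.032 × 1.113 × 10^7) = 1.73 m

Δh ≈ 1.73 m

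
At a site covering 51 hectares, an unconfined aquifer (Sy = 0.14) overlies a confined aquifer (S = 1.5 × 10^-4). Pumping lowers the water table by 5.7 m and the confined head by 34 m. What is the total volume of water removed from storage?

ΔV ≈ 4.1 × 10^5 m³

A = 51 hectares = 5.1 × 10^5 m²
Unconfined: ΔV_u = Sy × A × Δh_u = 0.14 × 5.1 × 10^5 × 5.7 = 4.07 × 10^5 m³
Confined: ΔV_c = S × A × Δh_c = 1.5 × 10^-4 × 5.1 × 10^5 × 34 = 2601 m³
Total ΔV = 4.07 × 10^5 + 2601 = 4.096 × 10^5 m³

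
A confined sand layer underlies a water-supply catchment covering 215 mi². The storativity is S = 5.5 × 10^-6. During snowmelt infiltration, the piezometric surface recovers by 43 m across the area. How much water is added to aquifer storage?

ΔV ≈ 1.32 × 10^5 m³

A = 215 mi² = 5.568 × 10^8 m²
ΔV = S × A × Δh = 5.5 × 10^-6 × 5.568 × 10^8 m² × 43 m = 1.317 × 10^5 m³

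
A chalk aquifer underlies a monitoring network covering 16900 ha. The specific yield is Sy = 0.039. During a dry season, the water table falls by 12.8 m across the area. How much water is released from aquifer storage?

A = 16900 ha = 1.69 × 10^8 m²
ΔV = Sy × A × Δh = 0.039 × 1.69 × 10^8 m² × 12.8 m = 8.436 × 10^7 m³

ΔV ≈ 8.44 × 10^7 m³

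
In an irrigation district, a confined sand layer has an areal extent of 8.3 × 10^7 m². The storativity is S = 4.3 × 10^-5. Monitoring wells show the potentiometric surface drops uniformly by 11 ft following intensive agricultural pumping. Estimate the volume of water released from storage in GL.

ΔV ≈ 0.012 GL

Δh = 11 ft = 3.353 m
ΔV = S × A × Δh = 4.3 × 10^-5 × 8.3 × 10^7 m² × 3.353 m = 11970 m³
ΔV = 11970 m³ = 0.01197 GL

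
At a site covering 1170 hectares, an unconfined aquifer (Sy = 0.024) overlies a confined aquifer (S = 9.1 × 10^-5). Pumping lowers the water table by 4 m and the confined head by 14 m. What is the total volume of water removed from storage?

ΔV ≈ 1.14 × 10^6 m³

A = 1170 hectares = 1.17 × 10^7 m²
Unconfined: ΔV_u = Sy × A × Δh_u = 0.024 × 1.17 × 10^7 × 4 = 1.123 × 10^6 m³
Confined: ΔV_c = S × A × Δh_c = 9.1 × 10^-5 × 1.17 × 10^7 × 14 = 14910 m³
Total ΔV = 1.123 × 10^6 + 14910 = 1.138 × 10^6 m³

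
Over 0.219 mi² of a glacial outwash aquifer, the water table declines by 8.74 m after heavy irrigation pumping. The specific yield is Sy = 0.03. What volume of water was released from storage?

ΔV ≈ 1.49 × 10^5 m³

A = 0.219 mi² = 5.672 × 10^5 m²
ΔV = Sy × A × Δh = 0.03 × 5.672 × 10^5 m² × 8.74 m = 1.487 × 10^5 m³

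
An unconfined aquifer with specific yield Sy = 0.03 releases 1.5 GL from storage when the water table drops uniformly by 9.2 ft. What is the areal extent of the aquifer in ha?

Δh = 9.2 ft = 2.804 m
ΔV = 1.5 GL = 1.5 × 10^6 m³
A = ΔV / (Sy × Δh) = 1.5 × 10^6 / (0.03 × 2.804) = 1.783 × 10^7 m²
A = 1.783 × 10^7 m² = 1783 ha

A ≈ 1780 ha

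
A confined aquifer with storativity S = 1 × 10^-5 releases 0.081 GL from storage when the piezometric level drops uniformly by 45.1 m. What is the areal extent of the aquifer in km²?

ΔV = 0.081 GL = 81000 m³
A = ΔV / (S × Δh) = 81000 / (1 × 10^-5 × 45.1) = 1.796 × 10^8 m²
A = 1.796 × 10^8 m² = 179.6 km²

A ≈ 180 km²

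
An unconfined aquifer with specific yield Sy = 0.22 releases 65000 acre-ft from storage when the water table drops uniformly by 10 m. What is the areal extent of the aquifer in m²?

ΔV = 65000 acre-ft = 8.018 × 10^7 m³
A = ΔV / (Sy × Δh) = 8.018 × 10^7 / (0.22 × 10) = 3.644 × 10^7 m²

A ≈ 3.64 × 10^7 m²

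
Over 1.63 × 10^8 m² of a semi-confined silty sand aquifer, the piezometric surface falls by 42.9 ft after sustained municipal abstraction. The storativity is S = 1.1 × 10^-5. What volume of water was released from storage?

Δh = 42.9 ft = 13.08 m
ΔV = S × A × Δh = 1.1 × 10^-5 × 1.63 × 10^8 m² × 13.08 m = 23450 m³

ΔV ≈ 23400 m³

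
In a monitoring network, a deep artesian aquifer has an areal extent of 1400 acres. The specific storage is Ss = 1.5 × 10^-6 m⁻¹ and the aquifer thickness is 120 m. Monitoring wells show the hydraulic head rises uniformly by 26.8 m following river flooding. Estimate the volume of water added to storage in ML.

ΔV ≈ 27.3 ML

S = Ss × b = 1.5 × 10^-6 m⁻¹ × 120 m = 1.8 × 10^-4
A = 1400 acres = 5.666 × 10^6 m²
ΔV = S × A × Δh = 1.8 × 10^-4 × 5.666 × 10^6 m² × 26.8 m = 27330 m³
ΔV = 27330 m³ = 27.33 ML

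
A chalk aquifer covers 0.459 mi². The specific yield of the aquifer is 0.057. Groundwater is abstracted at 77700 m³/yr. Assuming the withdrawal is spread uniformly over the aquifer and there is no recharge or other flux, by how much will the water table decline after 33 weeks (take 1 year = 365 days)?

A = 0.459 mi² = 1.189 × 10^6 m²
Q = 77700 m³/yr = 212.9 m³/d
t = 33 weeks = 231 d
ΔV = Q × t = 212.9 m³/d × 231 d = 49170 m³
Δh = ΔV / (Sy × A) = 49170 / (0.057 × 1.189 × 10^6) = 0.7257 m

Δh ≈ 0.726 m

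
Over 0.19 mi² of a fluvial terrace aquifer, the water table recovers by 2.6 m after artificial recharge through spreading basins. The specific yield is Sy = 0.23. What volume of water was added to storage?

ΔV ≈ 2.94 × 10^5 m³

A = 0.19 mi² = 4.921 × 10^5 m²
ΔV = Sy × A × Δh = 0.23 × 4.921 × 10^5 m² × 2.6 m = 2.943 × 10^5 m³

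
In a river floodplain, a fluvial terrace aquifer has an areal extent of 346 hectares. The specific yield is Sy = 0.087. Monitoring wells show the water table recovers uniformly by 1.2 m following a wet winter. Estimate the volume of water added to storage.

ΔV ≈ 3.61 × 10^5 m³

A = 346 hectares = 3.46 × 10^6 m²
ΔV = Sy × A × Δh = 0.087 × 3.46 × 10^6 m² × 1.2 m = 3.612 × 10^5 m³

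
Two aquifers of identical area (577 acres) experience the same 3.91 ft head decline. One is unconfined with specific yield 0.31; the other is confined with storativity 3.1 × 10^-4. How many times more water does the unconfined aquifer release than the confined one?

A = 577 acres = 2.335 × 10^6 m²
Δh = 3.91 ft = 1.192 m
Unconfined: ΔV_u = Sy × A × Δh = 0.31 × 2.335 × 10^6 × 1.192 = 8.627 × 10^5 m³
Confined: ΔV_c = S × A × Δh = 3.1 × 10^-4 × 2.335 × 10^6 × 1.192 = 862.7 m³
Ratio = ΔV_u / ΔV_c = Sy / S = 0.31 / 3.1 × 10^-4 = 1000

ΔV_u / ΔV_c ≈ 1000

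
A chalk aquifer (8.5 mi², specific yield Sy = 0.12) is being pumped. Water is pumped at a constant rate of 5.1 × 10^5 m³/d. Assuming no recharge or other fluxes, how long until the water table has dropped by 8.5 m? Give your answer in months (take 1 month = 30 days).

t ≈ 1.47 months

A = 8.5 mi² = 2.201 × 10^7 m²
ΔV = Sy × A × Δh = 0.12 × 2.201 × 10^7 × 8.5 = 2.246 × 10^7 m³
t = ΔV / Q = 2.246 × 10^7 m³ / 5.1 × 10^5 m³/d = 44.03 d
t = 44.03 d ≈ 1.468 months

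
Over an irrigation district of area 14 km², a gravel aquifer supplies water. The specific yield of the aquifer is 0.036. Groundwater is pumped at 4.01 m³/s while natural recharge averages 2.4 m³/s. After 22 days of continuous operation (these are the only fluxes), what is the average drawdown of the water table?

A = 14 km² = 1.4 × 10^7 m²
Net abstraction = 4.01 − 2.4 = 1.61 m³/s
Q_net = 1.61 m³/s = 1.391 × 10^5 m³/d
ΔV = Q × t = 1.391 × 10^5 m³/d × 22 d = 3.06 × 10^6 m³
Δh = ΔV / (Sy × A) = 3.06 × 10^6 / (0.036 × 1.4 × 10^7) = 6.072 m

Δh ≈ 6.07 m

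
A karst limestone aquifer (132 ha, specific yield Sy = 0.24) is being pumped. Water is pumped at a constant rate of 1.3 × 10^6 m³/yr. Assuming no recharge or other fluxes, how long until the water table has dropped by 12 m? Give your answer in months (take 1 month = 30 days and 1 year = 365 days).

t ≈ 35.6 months

A = 132 ha = 1.32 × 10^6 m²
ΔV = Sy × A × Δh = 0.24 × 1.32 × 10^6 × 12 = 3.802 × 10^6 m³
Q = 1.3 × 10^6 m³/yr = 3562 m³/d
t = ΔV / Q = 3.802 × 10^6 m³ / 3562 m³/d = 1067 d
t = 1067 d ≈ 35.58 months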